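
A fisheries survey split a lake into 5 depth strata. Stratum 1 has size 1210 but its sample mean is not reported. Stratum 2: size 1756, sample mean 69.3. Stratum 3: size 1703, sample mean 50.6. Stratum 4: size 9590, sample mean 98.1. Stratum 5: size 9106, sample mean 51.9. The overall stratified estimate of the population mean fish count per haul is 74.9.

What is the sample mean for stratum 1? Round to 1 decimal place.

N = 1210 + 1756 + 1703 + 9590 + 9106 = 23365.
Overall total = μ·N = 74.9·23365 = 1750038.5.
Subtract the known strata: 1756·69.3 + 1703·50.6 + 9590·98.1 + 9106·51.9 = 1621243.
Remaining total for stratum 1: 1750038.5 − 1621243 = 128795.5.
Divide by its size: 128795.5 / 1210 = 106.443... → 106.4.

106.4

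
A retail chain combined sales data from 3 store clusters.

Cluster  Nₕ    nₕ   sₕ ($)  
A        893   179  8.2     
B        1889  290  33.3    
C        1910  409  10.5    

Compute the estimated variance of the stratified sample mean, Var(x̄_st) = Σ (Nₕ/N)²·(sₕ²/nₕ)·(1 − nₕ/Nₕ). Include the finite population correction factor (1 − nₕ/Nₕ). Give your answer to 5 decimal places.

N = 4692; Wₕ = Nₕ/N.
cluster A: (893/4692)²·8.2²/179·(1 − 179/893) = 0.01087948
cluster B: (1889/4692)²·33.3²/290·(1 − 290/1889) = 0.52463213
cluster C: (1910/4692)²·10.5²/409·(1 − 409/1910) = 0.03510374
Sum = 0.57061535 → 0.57062.

0.57062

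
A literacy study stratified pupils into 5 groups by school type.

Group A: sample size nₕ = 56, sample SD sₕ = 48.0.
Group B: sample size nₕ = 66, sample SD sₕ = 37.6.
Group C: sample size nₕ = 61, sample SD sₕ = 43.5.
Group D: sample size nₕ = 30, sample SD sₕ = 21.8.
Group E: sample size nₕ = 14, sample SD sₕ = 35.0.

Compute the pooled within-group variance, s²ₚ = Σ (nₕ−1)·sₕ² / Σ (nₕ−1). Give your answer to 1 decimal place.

Degrees of freedom: 55 + 65 + 60 + 29 + 13 = 222.
Σ(nₕ−1)sₕ² = 55·2304 + 65·1413.76 + 60·1892.25 + 29·475.24 + 13·1225 = 361856.36.
s²ₚ = 361856.36 / 222 = 1629.984... → 1630.0.

1630.0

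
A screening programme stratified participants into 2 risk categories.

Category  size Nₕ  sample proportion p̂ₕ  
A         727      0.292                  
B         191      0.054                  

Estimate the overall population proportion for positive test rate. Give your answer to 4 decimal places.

0.2425

Wₕ = Nₕ/N with N = 918: 0.7919, 0.2081.
p̂_st = 0.7919·0.292 + 0.2081·0.054 ≈ 0.242481... → 0.2425.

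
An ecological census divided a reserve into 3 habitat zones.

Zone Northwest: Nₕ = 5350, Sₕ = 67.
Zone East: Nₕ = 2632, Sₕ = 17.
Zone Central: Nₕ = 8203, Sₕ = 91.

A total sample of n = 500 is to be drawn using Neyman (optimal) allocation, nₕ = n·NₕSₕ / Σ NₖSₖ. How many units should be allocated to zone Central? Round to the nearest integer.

325

Σ NₕSₕ = 5350·67 + 2632·17 + 8203·91 = 1149667.
Share for Central: 746473/1149667 = 0.64929.
n_Central = 500 × 0.64929 = 324.647... → 325.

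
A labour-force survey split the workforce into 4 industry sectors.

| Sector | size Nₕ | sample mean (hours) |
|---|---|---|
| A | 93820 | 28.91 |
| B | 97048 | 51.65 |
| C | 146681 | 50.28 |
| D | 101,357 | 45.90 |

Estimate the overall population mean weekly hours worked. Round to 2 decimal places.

N = 438906; weights Wₕ = Nₕ/N = (0.2138, 0.2211, 0.3342, 0.2309).
x̄_st = Σ Wₕ·x̄ₕ = 0.2138·28.91 + 0.2211·51.65 + 0.3342·50.28 + 0.2309·45.90 ≈ 45.0034...
→ 45.00.

45.00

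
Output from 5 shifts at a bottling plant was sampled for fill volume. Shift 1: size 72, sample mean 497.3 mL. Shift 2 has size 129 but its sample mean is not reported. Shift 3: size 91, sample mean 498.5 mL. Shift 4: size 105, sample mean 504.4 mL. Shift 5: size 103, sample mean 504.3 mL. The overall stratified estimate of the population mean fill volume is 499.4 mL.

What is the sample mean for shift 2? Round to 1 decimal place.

Σ Nₕx̄ₕ = N·μ, so 129·x̄_2 = 500·499.4 − (72·497.3 + 91·498.5 + 105·504.4 + 103·504.3).
= 249700 − 186074 = 63626.
x̄_2 = 63626 / 129 = 493.225... → 493.2.

493.2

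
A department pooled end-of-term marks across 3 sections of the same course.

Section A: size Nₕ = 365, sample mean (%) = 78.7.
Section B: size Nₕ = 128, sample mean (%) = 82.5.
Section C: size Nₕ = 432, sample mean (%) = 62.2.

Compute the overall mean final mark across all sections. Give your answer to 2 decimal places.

N = 925; weights Wₕ = Nₕ/N = (0.3946, 0.1384, 0.4670).
x̄_st = Σ Wₕ·x̄ₕ = 0.3946·78.7 + 0.1384·82.5 + 0.4670·62.2 ≈ 71.5199...
→ 71.52.

71.52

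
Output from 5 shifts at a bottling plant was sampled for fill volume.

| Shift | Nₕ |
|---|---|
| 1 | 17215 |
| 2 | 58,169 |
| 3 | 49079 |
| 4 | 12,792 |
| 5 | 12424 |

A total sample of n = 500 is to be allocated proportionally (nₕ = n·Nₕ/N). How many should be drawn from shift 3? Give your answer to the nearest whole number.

164

N = 17215 + 58169 + 49079 + 12792 + 12424 = 149679.
n_3 = 500·49079/149679 = 163.948... → 164.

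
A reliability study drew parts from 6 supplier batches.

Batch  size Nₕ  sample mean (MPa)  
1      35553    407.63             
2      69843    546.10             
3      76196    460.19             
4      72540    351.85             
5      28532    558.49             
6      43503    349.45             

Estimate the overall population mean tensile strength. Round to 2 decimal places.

442.59

N = 326167; weights Wₕ = Nₕ/N = (0.1090, 0.2141, 0.2336, 0.2224, 0.0875, 0.1334).
x̄_st = Σ Wₕ·x̄ₕ = 0.1090·407.63 + 0.2141·546.10 + 0.2336·460.19 + 0.2224·351.85 + 0.0875·558.49 + 0.1334·349.45 ≈ 442.5908...
→ 442.59.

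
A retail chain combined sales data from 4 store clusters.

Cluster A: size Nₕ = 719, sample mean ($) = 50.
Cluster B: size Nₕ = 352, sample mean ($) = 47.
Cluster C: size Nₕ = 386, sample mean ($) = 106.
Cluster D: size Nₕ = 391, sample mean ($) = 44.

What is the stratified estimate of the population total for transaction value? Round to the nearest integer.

A: 719·50 = 35950
B: 352·47 = 16544
C: 386·106 = 40916
D: 391·44 = 17204
τ̂ = Σ Nₕx̄ₕ = 110614.

110614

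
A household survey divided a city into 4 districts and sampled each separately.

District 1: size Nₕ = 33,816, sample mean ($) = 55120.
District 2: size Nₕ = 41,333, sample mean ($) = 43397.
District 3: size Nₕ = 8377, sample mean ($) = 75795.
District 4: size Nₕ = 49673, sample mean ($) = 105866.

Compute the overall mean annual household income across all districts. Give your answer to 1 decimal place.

71706.9

x̄_st = (Σ Nₕx̄ₕ) / (Σ Nₕ) = (33816·55120 + 41333·43397 + 8377·75795 + 49673·105866) / 133199
= 9551282654 / 133199 = 71706.865... → 71706.9.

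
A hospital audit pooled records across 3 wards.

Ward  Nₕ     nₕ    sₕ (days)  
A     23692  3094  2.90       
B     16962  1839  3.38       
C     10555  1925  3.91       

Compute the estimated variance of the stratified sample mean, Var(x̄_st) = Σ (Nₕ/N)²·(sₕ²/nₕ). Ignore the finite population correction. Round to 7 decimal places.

0.0016008

N = 51209; Wₕ = Nₕ/N.
ward A: (23692/51209)²·2.90²/3094 = 0.0005818172
ward B: (16962/51209)²·3.38²/1839 = 0.0006815743
ward C: (10555/51209)²·3.91²/1925 = 0.0003374012
Sum = 0.0016007927 → 0.0016008.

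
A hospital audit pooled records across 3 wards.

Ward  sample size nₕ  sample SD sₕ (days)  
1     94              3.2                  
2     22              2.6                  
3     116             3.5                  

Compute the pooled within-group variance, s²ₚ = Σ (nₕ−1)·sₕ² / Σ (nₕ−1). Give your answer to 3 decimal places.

1: (94−1)·3.2² = 93·10.24 = 952.32
2: (22−1)·2.6² = 21·6.76 = 141.96
3: (116−1)·3.5² = 115·12.25 = 1408.75
Numerator = 2503.03; denominator = Σ(nₕ−1) = 229.
s²ₚ = 2503.03/229 = 10.93026... → 10.930.

10.930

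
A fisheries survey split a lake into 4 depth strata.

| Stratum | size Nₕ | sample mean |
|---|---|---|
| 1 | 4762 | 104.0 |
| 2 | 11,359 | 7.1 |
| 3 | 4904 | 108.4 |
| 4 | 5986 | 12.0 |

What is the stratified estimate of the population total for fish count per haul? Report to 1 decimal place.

1179322.5

1: 4762·104.0 = 495248
2: 11359·7.1 = 80648.9
3: 4904·108.4 = 531593.6
4: 5986·12.0 = 71832
τ̂ = Σ Nₕx̄ₕ = 1179322.5.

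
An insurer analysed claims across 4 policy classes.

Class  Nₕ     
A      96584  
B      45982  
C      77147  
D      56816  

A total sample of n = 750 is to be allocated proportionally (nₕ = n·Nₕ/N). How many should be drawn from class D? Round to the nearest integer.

Share of class D = 56816/276529 = 0.20546.
Allocate 750 × 0.20546 = 154.096... → 154.

154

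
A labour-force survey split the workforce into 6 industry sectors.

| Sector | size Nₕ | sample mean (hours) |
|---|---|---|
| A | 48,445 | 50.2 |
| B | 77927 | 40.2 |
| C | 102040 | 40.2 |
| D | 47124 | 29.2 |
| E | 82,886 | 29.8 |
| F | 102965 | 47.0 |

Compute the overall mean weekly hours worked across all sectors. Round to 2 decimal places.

39.78

N = 48445 + 77927 + 102040 + 47124 + 82886 + 102965 = 461387.
Overall mean = Σ (Nₕ/N)·x̄ₕ — weight by population share, not a simple average.
Σ Nₕx̄ₕ = 48445·50.2 + 77927·40.2 + 102040·40.2 + 47124·29.2 + 82886·29.8 + 102965·47.0 = 2431939 + 3132665.4 + 4102008 + 1376020.8 + 2470002.8 + 4839355 = 18351991.
Divide by N: 18351991 / 461387 = 39.7757... → 39.78.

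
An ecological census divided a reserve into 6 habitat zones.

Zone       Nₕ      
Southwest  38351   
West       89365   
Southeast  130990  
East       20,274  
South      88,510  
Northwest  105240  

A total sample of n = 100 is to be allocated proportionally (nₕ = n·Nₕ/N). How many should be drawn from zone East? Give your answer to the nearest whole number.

N = 38351 + 89365 + 130990 + 20274 + 88510 + 105240 = 472730.
n_East = 100·20274/472730 = 4.289... → 4.

4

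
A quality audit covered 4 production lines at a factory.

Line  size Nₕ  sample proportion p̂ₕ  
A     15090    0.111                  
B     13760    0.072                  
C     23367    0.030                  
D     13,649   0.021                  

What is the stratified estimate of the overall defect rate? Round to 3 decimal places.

N = 15090 + 13760 + 23367 + 13649 = 65866.
Overall proportion = Σ (Nₕ/N)·p̂ₕ.
Σ Nₕp̂ₕ = 1674.99 + 990.72 + 701.01 + 286.629 = 3653.349.
3653.349 / 65866 = 0.05547... → 0.055.

0.055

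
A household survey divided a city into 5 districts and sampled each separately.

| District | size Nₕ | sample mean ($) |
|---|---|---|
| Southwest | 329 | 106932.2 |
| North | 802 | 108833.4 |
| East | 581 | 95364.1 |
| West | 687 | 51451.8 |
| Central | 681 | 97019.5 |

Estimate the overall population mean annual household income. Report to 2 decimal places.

90678.34

x̄_st = (Σ Nₕx̄ₕ) / (Σ Nₕ) = (329·106932.2 + 802·108833.4 + 581·95364.1 + 687·51451.8 + 681·97019.5) / 3080
= 279289288.8 / 3080 = 90678.3405... → 90678.34.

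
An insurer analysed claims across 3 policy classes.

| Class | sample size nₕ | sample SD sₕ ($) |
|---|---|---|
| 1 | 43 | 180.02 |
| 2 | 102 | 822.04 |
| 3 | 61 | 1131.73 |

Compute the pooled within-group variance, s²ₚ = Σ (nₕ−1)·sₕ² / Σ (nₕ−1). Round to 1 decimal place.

721480.8

Degrees of freedom: 42 + 101 + 60 = 203.
Σ(nₕ−1)sₕ² = 42·32407.2004 + 101·675749.7616 + 60·1280812.7929 = 146460595.9124.
s²ₚ = 146460595.9124 / 203 = 721480.768... → 721480.8.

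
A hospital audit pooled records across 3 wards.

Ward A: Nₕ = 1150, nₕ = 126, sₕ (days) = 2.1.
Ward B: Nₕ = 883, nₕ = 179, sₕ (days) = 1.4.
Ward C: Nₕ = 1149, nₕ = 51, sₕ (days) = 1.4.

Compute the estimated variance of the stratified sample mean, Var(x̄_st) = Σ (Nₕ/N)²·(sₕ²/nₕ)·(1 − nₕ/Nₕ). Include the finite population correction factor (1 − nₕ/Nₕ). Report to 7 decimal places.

N = 3182. Term for each stratum: Wₕ²sₕ²/nₕ·(1−nₕ/Nₕ).
Var(x̄_st) = 0.0040706662 + 0.0006722581 + 0.0047885929 = 0.0095315172 → 0.0095315.

0.0095315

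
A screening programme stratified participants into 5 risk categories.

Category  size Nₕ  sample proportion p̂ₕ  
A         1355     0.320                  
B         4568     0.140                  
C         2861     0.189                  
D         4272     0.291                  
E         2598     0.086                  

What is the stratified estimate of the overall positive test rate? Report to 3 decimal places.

0.197

N = 1355 + 4568 + 2861 + 4272 + 2598 = 15654.
Overall proportion = Σ (Nₕ/N)·p̂ₕ.
Σ Nₕp̂ₕ = 433.6 + 639.52 + 540.729 + 1243.152 + 223.428 = 3080.429.
3080.429 / 15654 = 0.19678... → 0.197.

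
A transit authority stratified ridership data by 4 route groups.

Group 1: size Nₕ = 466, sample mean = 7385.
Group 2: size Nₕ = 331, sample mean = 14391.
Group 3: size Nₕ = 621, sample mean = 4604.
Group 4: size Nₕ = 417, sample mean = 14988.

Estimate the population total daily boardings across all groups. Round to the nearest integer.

1: 466·7385 = 3441410
2: 331·14391 = 4763421
3: 621·4604 = 2859084
4: 417·14988 = 6249996
τ̂ = Σ Nₕx̄ₕ = 17313911.

17313911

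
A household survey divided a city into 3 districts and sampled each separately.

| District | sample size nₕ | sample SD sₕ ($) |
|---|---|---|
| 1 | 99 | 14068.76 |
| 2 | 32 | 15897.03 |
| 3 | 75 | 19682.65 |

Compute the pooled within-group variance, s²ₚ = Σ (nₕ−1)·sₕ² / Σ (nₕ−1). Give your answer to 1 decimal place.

Degrees of freedom: 98 + 31 + 74 = 203.
Σ(nₕ−1)sₕ² = 98·197930007.9376 + 31·252715562.8209 + 74·387406711.0225 = 55899419840.9977.
s²ₚ = 55899419840.9977 / 203 = 275366600.202... → 275366600.2.

275366600.2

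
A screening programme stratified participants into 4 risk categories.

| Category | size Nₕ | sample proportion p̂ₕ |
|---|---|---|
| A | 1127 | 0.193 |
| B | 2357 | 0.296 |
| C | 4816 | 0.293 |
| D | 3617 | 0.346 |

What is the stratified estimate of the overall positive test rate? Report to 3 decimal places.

Wₕ = Nₕ/N with N = 11917: 0.0946, 0.1978, 0.4041, 0.3035.
p̂_st = 0.0946·0.193 + 0.1978·0.296 + 0.4041·0.293 + 0.3035·0.346 ≈ 0.30022... → 0.300.

0.300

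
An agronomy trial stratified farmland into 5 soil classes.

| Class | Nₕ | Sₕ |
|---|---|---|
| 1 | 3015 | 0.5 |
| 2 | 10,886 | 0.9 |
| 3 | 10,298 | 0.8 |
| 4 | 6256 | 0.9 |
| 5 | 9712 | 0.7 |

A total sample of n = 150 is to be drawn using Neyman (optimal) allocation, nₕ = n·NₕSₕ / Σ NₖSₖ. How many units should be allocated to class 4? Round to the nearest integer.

26

1: NₕSₕ = 3015·0.5 = 1507.5
2: NₕSₕ = 10886·0.9 = 9797.4
3: NₕSₕ = 10298·0.8 = 8238.4
4: NₕSₕ = 6256·0.9 = 5630.4
5: NₕSₕ = 9712·0.7 = 6798.4
Σ NₕSₕ = 31972.1.
n_4 = 150·5630.4/31972.1 = 26.416... → 26.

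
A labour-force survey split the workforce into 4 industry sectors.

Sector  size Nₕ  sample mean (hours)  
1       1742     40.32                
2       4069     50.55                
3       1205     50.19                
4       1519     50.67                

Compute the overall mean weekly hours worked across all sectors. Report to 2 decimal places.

N = 8535; weights Wₕ = Nₕ/N = (0.2041, 0.4767, 0.1412, 0.1780).
x̄_st = Σ Wₕ·x̄ₕ = 0.2041·40.32 + 0.4767·50.55 + 0.1412·50.19 + 0.1780·50.67 ≈ 48.4326...
→ 48.43.

48.43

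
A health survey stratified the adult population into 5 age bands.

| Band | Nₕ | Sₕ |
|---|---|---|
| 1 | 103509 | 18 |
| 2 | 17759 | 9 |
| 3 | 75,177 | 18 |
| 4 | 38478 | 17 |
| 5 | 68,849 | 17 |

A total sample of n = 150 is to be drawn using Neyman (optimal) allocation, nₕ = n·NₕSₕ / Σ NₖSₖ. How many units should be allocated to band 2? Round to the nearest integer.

5

1: NₕSₕ = 103509·18 = 1863162
2: NₕSₕ = 17759·9 = 159831
3: NₕSₕ = 75177·18 = 1353186
4: NₕSₕ = 38478·17 = 654126
5: NₕSₕ = 68849·17 = 1170433
Σ NₕSₕ = 5200738.
n_2 = 150·159831/5200738 = 4.610... → 5.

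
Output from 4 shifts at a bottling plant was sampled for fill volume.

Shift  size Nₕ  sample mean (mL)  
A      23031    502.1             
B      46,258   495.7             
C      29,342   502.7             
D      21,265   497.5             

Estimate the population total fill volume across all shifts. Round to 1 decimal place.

59823516.6

A: 23031·502.1 = 11563865.1
B: 46258·495.7 = 22930090.6
C: 29342·502.7 = 14750223.4
D: 21265·497.5 = 10579337.5
τ̂ = Σ Nₕx̄ₕ = 59823516.6.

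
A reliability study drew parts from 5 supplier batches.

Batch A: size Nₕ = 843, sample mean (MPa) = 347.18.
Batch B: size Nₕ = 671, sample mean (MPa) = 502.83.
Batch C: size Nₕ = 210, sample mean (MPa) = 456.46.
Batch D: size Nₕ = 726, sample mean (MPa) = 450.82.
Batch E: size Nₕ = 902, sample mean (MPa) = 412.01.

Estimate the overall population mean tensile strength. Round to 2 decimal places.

425.08

N = 3352; weights Wₕ = Nₕ/N = (0.2515, 0.2002, 0.0626, 0.2166, 0.2691).
x̄_st = Σ Wₕ·x̄ₕ = 0.2515·347.18 + 0.2002·502.83 + 0.0626·456.46 + 0.2166·450.82 + 0.2691·412.01 ≈ 425.0766...
→ 425.08.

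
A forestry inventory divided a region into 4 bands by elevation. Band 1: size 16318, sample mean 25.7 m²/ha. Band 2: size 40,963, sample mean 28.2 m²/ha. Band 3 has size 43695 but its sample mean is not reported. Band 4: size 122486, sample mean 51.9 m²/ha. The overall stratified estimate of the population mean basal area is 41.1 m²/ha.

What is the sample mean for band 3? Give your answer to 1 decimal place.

N = 16318 + 40963 + 43695 + 122486 = 223462.
Overall total = μ·N = 41.1·223462 = 9184288.2.
Subtract the known strata: 16318·25.7 + 40963·28.2 + 122486·51.9 = 7931552.6.
Remaining total for band 3: 9184288.2 − 7931552.6 = 1252735.6.
Divide by its size: 1252735.6 / 43695 = 28.670... → 28.7.

28.7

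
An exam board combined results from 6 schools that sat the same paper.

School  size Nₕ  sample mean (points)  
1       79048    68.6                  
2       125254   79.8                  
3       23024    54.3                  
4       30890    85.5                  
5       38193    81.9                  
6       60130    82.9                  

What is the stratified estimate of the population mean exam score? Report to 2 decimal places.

76.91

N = 79048 + 125254 + 23024 + 30890 + 38193 + 60130 = 356539.
Overall mean = Σ (Nₕ/N)·x̄ₕ — weight by population share, not a simple average.
Σ Nₕx̄ₕ = 79048·68.6 + 125254·79.8 + 23024·54.3 + 30890·85.5 + 38193·81.9 + 60130·82.9 = 5422692.8 + 9995269.2 + 1250203.2 + 2641095 + 3128006.7 + 4984777 = 27422043.9.
Divide by N: 27422043.9 / 356539 = 76.9118... → 76.91.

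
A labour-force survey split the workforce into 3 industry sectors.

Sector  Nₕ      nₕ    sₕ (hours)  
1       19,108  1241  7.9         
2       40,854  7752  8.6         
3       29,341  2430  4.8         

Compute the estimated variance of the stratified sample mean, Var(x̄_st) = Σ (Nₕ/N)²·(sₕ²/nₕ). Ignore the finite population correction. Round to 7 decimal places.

N = 89303. Term for each stratum: Wₕ²sₕ²/nₕ.
Var(x̄_st) = 0.0023024000 + 0.0019967340 + 0.0010235143 = 0.0053226483 → 0.0053226.

0.0053226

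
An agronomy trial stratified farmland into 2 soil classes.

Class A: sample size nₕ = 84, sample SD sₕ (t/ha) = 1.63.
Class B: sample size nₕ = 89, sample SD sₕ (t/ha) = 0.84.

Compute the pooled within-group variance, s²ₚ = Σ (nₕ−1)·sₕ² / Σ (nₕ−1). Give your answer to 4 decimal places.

Degrees of freedom: 83 + 88 = 171.
Σ(nₕ−1)sₕ² = 83·2.6569 + 88·0.7056 = 282.6155.
s²ₚ = 282.6155 / 171 = 1.652722... → 1.6527.

1.6527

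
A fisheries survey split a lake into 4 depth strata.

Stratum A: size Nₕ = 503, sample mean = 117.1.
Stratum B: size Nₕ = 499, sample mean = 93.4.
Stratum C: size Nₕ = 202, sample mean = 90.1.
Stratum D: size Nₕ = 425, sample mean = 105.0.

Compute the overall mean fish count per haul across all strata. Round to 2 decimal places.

103.34

N = 1629; weights Wₕ = Nₕ/N = (0.3088, 0.3063, 0.1240, 0.2609).
x̄_st = Σ Wₕ·x̄ₕ = 0.3088·117.1 + 0.3063·93.4 + 0.1240·90.1 + 0.2609·105.0 ≈ 103.3352...
→ 103.34.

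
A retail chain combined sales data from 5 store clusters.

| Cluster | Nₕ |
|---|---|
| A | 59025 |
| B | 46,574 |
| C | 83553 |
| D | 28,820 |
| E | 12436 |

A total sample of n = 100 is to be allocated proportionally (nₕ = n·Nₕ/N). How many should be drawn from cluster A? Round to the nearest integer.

26

Share of cluster A = 59025/230408 = 0.25618.
Allocate 100 × 0.25618 = 25.618... → 26.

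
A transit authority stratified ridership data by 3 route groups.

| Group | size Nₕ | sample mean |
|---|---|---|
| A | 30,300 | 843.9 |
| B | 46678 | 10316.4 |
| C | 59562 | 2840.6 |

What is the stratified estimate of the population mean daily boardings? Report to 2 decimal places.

x̄_st = (Σ Nₕx̄ₕ) / (Σ Nₕ) = (30300·843.9 + 46678·10316.4 + 59562·2840.6) / 136540
= 676310906.4 / 136540 = 4953.2072... → 4953.21.

4953.21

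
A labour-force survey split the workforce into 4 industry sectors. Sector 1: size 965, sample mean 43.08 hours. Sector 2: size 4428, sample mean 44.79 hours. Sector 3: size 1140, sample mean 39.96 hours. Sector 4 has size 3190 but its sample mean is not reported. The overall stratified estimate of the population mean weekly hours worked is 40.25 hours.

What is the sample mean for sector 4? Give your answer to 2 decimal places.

33.20

N = 965 + 4428 + 1140 + 3190 = 9723.
Overall total = μ·N = 40.25·9723 = 391350.75.
Subtract the known strata: 965·43.08 + 4428·44.79 + 1140·39.96 = 285456.72.
Remaining total for sector 4: 391350.75 − 285456.72 = 105894.03.
Divide by its size: 105894.03 / 3190 = 33.1956... → 33.20.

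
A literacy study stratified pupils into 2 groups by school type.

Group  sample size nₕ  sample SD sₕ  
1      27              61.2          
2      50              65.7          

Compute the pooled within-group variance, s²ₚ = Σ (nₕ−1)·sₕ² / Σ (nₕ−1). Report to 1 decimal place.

4118.5

Degrees of freedom: 26 + 49 = 75.
Σ(nₕ−1)sₕ² = 26·3745.44 + 49·4316.49 = 308889.45.
s²ₚ = 308889.45 / 75 = 4118.526 → 4118.5.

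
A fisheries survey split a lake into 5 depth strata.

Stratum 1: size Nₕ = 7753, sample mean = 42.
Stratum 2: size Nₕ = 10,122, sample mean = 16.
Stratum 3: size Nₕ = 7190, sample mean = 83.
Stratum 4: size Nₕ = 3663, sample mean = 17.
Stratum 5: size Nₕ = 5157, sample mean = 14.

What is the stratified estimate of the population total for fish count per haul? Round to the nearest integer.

Population total = Σ Nₕ·x̄ₕ (each stratum's size times its mean).
7753·42 + 10122·16 + 7190·83 + 3663·17 + 5157·14 = 325626 + 161952 + 596770 + 62271 + 72198 = 1218817.

1218817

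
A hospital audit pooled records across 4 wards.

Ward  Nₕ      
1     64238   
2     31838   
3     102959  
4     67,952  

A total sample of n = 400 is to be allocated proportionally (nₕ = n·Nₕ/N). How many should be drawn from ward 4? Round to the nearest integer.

102

N = 64238 + 31838 + 102959 + 67952 = 266987.
n_4 = 400·67952/266987 = 101.806... → 102.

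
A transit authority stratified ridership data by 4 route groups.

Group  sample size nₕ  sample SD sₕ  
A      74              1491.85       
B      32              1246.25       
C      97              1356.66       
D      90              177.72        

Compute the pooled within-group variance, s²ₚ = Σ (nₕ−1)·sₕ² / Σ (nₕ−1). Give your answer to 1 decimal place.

A: (74−1)·1491.85² = 73·2225616.4225 = 162469998.8425
B: (32−1)·1246.25² = 31·1553139.0625 = 48147310.9375
C: (97−1)·1356.66² = 96·1840526.3556 = 176690530.1376
D: (90−1)·177.72² = 89·31584.3984 = 2811011.4576
Numerator = 390118851.3752; denominator = Σ(nₕ−1) = 289.
s²ₚ = 390118851.3752/289 = 1349892.219... → 1349892.2.

1349892.2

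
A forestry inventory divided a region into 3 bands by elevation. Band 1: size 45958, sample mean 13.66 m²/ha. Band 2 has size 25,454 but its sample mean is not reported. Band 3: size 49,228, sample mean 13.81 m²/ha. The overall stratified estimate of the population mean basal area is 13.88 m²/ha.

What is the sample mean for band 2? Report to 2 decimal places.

Σ Nₕx̄ₕ = N·μ, so 25454·x̄_2 = 120640·13.88 − (45958·13.66 + 49228·13.81).
= 1674483.2 − 1307624.96 = 366858.24.
x̄_2 = 366858.24 / 25454 = 14.4126... → 14.41.

14.41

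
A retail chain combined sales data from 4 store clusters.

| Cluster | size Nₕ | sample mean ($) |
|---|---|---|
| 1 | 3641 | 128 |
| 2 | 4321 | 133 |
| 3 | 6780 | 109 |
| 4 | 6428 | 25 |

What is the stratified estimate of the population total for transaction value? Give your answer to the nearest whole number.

1: 3641·128 = 466048
2: 4321·133 = 574693
3: 6780·109 = 739020
4: 6428·25 = 160700
τ̂ = Σ Nₕx̄ₕ = 1940461.

1940461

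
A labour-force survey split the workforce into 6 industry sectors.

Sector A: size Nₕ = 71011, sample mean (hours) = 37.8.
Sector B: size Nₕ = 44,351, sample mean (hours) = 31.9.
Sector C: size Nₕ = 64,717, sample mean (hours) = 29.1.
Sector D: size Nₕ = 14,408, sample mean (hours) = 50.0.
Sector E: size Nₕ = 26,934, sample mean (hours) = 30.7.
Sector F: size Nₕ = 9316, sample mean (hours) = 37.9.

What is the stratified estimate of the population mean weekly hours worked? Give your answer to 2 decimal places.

N = 230737; weights Wₕ = Nₕ/N = (0.3078, 0.1922, 0.2805, 0.0624, 0.1167, 0.0404).
x̄_st = Σ Wₕ·x̄ₕ = 0.3078·37.8 + 0.1922·31.9 + 0.2805·29.1 + 0.0624·50.0 + 0.1167·30.7 + 0.0404·37.9 ≈ 34.1628...
→ 34.16.

34.16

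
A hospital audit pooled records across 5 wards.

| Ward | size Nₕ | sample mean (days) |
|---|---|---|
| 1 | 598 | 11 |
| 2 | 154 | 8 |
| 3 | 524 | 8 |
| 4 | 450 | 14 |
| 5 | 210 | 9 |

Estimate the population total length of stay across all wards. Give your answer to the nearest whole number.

1: 598·11 = 6578
2: 154·8 = 1232
3: 524·8 = 4192
4: 450·14 = 6300
5: 210·9 = 1890
τ̂ = Σ Nₕx̄ₕ = 20192.

20192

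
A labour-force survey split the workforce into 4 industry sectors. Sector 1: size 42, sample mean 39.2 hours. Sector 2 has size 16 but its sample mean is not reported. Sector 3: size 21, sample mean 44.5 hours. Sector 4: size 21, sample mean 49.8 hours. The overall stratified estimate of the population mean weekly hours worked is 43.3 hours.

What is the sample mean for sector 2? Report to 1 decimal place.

44.0

N = 42 + 16 + 21 + 21 = 100.
Overall total = μ·N = 43.3·100 = 4330.
Subtract the known strata: 42·39.2 + 21·44.5 + 21·49.8 = 3626.7.
Remaining total for sector 2: 4330 − 3626.7 = 703.3.
Divide by its size: 703.3 / 16 = 43.956... → 44.0.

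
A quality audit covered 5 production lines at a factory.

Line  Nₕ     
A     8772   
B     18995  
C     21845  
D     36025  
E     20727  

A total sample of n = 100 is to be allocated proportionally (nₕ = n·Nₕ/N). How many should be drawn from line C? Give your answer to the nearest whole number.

21

Share of line C = 21845/106364 = 0.20538.
Allocate 100 × 0.20538 = 20.538... → 21.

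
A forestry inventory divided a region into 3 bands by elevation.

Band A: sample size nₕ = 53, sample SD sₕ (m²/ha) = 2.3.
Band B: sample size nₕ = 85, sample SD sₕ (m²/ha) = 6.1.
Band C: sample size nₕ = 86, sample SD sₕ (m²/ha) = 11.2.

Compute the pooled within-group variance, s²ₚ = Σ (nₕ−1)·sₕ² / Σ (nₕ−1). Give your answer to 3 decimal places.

A: (53−1)·2.3² = 52·5.29 = 275.08
B: (85−1)·6.1² = 84·37.21 = 3125.64
C: (86−1)·11.2² = 85·125.44 = 10662.4
Numerator = 14063.12; denominator = Σ(nₕ−1) = 221.
s²ₚ = 14063.12/221 = 63.63403... → 63.634.

63.634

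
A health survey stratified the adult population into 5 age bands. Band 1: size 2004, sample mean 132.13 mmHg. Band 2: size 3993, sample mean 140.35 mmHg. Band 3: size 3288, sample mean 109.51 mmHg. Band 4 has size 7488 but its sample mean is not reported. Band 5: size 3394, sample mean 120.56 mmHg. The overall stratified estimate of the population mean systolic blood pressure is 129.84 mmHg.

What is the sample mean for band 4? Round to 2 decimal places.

N = 2004 + 3993 + 3288 + 7488 + 3394 = 20167.
Overall total = μ·N = 129.84·20167 = 2618483.28.
Subtract the known strata: 2004·132.13 + 3993·140.35 + 3288·109.51 + 3394·120.56 = 1594455.59.
Remaining total for band 4: 2618483.28 − 1594455.59 = 1024027.69.
Divide by its size: 1024027.69 / 7488 = 136.7558... → 136.76.

136.76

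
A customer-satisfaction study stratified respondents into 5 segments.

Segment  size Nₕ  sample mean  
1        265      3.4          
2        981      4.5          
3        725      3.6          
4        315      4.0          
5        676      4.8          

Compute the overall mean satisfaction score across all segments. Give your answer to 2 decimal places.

N = 265 + 981 + 725 + 315 + 676 = 2962.
Overall mean = Σ (Nₕ/N)·x̄ₕ — weight by population share, not a simple average.
Σ Nₕx̄ₕ = 265·3.4 + 981·4.5 + 725·3.6 + 315·4.0 + 676·4.8 = 901 + 4414.5 + 2610 + 1260 + 3244.8 = 12430.3.
Divide by N: 12430.3 / 2962 = 4.1966... → 4.20.

4.20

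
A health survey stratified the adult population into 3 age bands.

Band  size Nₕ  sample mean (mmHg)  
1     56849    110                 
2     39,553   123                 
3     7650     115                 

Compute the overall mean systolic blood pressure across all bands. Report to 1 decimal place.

115.3

x̄_st = (Σ Nₕx̄ₕ) / (Σ Nₕ) = (56849·110 + 39553·123 + 7650·115) / 104052
= 11998159 / 104052 = 115.309... → 115.3.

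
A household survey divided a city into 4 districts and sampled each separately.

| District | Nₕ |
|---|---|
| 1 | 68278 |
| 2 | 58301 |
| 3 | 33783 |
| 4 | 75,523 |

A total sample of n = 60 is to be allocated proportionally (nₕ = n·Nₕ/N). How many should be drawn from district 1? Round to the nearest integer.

17

Share of district 1 = 68278/235885 = 0.28945.
Allocate 60 × 0.28945 = 17.367... → 17.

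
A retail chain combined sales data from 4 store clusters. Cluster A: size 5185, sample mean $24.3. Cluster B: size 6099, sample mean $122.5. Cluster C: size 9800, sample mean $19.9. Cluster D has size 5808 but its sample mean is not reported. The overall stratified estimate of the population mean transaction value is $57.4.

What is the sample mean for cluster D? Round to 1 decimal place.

N = 5185 + 6099 + 9800 + 5808 = 26892.
Overall total = μ·N = 57.4·26892 = 1543600.8.
Subtract the known strata: 5185·24.3 + 6099·122.5 + 9800·19.9 = 1068143.
Remaining total for cluster D: 1543600.8 − 1068143 = 475457.8.
Divide by its size: 475457.8 / 5808 = 81.863... → 81.9.

81.9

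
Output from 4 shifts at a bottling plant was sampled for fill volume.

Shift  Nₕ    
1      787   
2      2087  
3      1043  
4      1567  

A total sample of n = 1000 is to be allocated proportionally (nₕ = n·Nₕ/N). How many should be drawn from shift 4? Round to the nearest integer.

286

Share of shift 4 = 1567/5484 = 0.28574.
Allocate 1000 × 0.28574 = 285.740... → 286.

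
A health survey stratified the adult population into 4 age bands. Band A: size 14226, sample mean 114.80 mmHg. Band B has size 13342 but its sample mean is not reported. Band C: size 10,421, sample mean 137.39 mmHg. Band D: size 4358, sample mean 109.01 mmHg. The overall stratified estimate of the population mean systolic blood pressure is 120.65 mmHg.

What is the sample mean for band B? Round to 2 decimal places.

N = 14226 + 13342 + 10421 + 4358 = 42347.
Overall total = μ·N = 120.65·42347 = 5109165.55.
Subtract the known strata: 14226·114.80 + 10421·137.39 + 4358·109.01 = 3539951.57.
Remaining total for band B: 5109165.55 − 3539951.57 = 1569213.98.
Divide by its size: 1569213.98 / 13342 = 117.6146... → 117.61.

117.61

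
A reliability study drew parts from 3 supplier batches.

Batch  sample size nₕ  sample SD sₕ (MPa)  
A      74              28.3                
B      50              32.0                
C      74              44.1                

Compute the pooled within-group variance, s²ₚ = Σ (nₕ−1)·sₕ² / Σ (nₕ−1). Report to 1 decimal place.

1285.2

A: (74−1)·28.3² = 73·800.89 = 58464.97
B: (50−1)·32.0² = 49·1024 = 50176
C: (74−1)·44.1² = 73·1944.81 = 141971.13
Numerator = 250612.1; denominator = Σ(nₕ−1) = 195.
s²ₚ = 250612.1/195 = 1285.190... → 1285.2.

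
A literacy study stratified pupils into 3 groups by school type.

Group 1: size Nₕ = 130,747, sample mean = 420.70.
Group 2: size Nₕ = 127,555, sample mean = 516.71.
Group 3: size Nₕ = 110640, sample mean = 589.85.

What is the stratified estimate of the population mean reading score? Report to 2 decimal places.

504.62

N = 130747 + 127555 + 110640 = 368942.
Overall mean = Σ (Nₕ/N)·x̄ₕ — weight by population share, not a simple average.
Σ Nₕx̄ₕ = 130747·420.70 + 127555·516.71 + 110640·589.85 = 55005262.9 + 65908944.05 + 65261004 = 186175210.95.
Divide by N: 186175210.95 / 368942 = 504.6192... → 504.62.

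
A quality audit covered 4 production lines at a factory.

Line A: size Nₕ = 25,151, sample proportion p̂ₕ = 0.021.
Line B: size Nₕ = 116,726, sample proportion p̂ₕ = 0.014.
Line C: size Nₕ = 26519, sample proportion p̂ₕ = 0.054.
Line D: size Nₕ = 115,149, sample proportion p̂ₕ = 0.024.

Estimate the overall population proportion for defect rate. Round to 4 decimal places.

Wₕ = Nₕ/N with N = 283545: 0.0887, 0.4117, 0.0935, 0.4061.
p̂_st = 0.0887·0.021 + 0.4117·0.014 + 0.0935·0.054 + 0.4061·0.024 ≈ 0.022423... → 0.0224.

0.0224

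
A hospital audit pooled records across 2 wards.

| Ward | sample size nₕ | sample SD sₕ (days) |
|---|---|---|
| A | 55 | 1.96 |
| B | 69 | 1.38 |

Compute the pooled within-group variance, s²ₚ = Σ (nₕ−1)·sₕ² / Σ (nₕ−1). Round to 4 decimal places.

Degrees of freedom: 54 + 68 = 122.
Σ(nₕ−1)sₕ² = 54·3.8416 + 68·1.9044 = 336.9456.
s²ₚ = 336.9456 / 122 = 2.761849... → 2.7618.

2.7618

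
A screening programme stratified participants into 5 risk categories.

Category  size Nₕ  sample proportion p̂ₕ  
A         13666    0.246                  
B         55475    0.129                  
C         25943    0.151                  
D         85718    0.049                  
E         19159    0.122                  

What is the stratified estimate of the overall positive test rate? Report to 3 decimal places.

0.105

N = 13666 + 55475 + 25943 + 85718 + 19159 = 199961.
Overall proportion = Σ (Nₕ/N)·p̂ₕ.
Σ Nₕp̂ₕ = 3361.836 + 7156.275 + 3917.393 + 4200.182 + 2337.398 = 20973.084.
20973.084 / 199961 = 0.10489... → 0.105.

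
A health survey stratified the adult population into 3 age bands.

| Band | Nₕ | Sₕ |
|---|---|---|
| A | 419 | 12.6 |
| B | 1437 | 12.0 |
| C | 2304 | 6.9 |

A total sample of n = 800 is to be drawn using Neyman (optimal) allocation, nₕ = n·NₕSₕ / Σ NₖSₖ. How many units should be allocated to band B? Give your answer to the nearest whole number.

359

A: NₕSₕ = 419·12.6 = 5279.4
B: NₕSₕ = 1437·12.0 = 17244
C: NₕSₕ = 2304·6.9 = 15897.6
Σ NₕSₕ = 38421.
n_B = 800·17244/38421 = 359.054... → 359.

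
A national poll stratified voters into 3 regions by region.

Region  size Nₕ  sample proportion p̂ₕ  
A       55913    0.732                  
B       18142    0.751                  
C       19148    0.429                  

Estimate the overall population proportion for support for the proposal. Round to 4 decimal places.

Wₕ = Nₕ/N with N = 93203: 0.5999, 0.1947, 0.2054.
p̂_st = 0.5999·0.732 + 0.1947·0.751 + 0.2054·0.429 ≈ 0.673449... → 0.6734.

0.6734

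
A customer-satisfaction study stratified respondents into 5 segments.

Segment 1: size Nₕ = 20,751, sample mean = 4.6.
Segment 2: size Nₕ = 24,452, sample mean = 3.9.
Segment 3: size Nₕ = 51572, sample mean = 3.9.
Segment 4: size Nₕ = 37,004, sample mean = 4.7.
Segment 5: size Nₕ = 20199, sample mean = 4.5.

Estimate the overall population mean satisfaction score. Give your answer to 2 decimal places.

4.27

N = 153978; weights Wₕ = Nₕ/N = (0.1348, 0.1588, 0.3349, 0.2403, 0.1312).
x̄_st = Σ Wₕ·x̄ₕ = 0.1348·4.6 + 0.1588·3.9 + 0.3349·3.9 + 0.2403·4.7 + 0.1312·4.5 ≈ 4.2653...
→ 4.27.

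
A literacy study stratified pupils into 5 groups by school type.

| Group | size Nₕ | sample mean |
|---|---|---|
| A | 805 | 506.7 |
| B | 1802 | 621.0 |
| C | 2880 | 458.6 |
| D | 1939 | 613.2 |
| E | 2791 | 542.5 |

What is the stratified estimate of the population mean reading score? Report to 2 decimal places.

x̄_st = (Σ Nₕx̄ₕ) / (Σ Nₕ) = (805·506.7 + 1802·621.0 + 2880·458.6 + 1939·613.2 + 2791·542.5) / 10217
= 5550815.8 / 10217 = 543.2921... → 543.29.

543.29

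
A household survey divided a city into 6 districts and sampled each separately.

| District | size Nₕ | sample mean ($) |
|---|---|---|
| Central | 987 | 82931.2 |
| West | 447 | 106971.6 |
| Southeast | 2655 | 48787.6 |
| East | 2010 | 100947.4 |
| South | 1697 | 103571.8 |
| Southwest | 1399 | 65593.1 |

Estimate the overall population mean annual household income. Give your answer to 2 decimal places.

79350.83

x̄_st = (Σ Nₕx̄ₕ) / (Σ Nₕ) = (987·82931.2 + 447·106971.6 + 2655·48787.6 + 2010·100947.4 + 1697·103571.8 + 1399·65593.1) / 9195
= 729630843.1 / 9195 = 79350.8258... → 79350.83.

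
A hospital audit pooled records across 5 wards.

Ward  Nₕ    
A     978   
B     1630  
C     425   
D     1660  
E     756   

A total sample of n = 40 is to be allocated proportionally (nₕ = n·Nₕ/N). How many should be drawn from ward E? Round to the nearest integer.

6

Share of ward E = 756/5449 = 0.13874.
Allocate 40 × 0.13874 = 5.550... → 6.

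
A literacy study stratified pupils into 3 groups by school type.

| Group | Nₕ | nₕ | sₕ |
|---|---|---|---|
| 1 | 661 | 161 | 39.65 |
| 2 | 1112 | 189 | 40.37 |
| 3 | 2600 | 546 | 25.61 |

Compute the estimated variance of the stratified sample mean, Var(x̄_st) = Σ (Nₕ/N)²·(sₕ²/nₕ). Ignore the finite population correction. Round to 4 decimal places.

1.2053

N = 4373. Term for each stratum: Wₕ²sₕ²/nₕ.
Var(x̄_st) = 0.2231025 + 0.5575789 + 0.4246335 = 1.2053149 → 1.2053.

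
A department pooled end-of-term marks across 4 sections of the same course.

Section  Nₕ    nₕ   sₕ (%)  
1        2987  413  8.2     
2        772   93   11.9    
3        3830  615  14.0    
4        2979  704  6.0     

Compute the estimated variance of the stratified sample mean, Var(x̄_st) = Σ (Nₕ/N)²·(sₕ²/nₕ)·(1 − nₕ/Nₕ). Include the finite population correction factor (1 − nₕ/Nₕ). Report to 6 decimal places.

N = 10568. Term for each stratum: Wₕ²sₕ²/nₕ·(1−nₕ/Nₕ).
Var(x̄_st) = 0.011208198 + 0.007146813 + 0.035137843 + 0.003103103 = 0.056595957 → 0.056596.

0.056596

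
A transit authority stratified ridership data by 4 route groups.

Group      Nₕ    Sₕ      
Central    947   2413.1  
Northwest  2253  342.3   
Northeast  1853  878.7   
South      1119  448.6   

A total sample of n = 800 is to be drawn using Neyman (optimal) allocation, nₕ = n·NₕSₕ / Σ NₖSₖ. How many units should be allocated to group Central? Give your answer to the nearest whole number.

Σ NₕSₕ = 947·2413.1 + 2253·342.3 + 1853·878.7 + 1119·448.6 = 5186622.1.
Share for Central: 2285205.7/5186622.1 = 0.44060.
n_Central = 800 × 0.44060 = 352.477... → 352.

352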